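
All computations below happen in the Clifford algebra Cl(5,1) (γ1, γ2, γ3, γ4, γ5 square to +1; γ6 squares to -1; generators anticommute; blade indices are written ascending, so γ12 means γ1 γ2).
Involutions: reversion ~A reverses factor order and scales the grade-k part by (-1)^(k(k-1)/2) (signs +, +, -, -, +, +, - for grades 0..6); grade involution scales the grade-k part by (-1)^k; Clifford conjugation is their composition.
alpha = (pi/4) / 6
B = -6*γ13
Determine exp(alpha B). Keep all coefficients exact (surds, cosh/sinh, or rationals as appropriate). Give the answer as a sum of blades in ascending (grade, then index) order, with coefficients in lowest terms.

B^2 = (-6)^2*(γ13)^2 = 36*(-1) = -36 (a basis 2-blade squares to minus the product of its generators' squares).
B^2 = -36 — B^2 < 0, so the exponential closes trigonometrically: l = 6, alpha*l = pi/4, so exp(alpha B) = cos(pi/4) + (sin(pi/4)/6)*B = sqrt(2)/2 + (sqrt(2)/12)*B.
Answer: sqrt(2)/2 - sqrt(2)/2*γ13


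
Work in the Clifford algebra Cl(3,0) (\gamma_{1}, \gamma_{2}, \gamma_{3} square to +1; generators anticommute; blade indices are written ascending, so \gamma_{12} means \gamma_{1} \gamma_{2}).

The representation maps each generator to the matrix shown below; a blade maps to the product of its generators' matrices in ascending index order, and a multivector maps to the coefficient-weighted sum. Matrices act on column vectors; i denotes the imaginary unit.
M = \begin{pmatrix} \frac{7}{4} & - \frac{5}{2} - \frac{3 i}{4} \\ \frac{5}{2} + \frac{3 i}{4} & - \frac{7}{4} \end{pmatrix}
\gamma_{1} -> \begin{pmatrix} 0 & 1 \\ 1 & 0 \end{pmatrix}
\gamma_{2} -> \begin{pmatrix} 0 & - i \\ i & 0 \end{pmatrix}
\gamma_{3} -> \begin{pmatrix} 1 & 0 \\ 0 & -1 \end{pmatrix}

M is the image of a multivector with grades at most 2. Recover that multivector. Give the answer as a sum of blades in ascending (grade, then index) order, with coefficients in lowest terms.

Method: 1, rho(\gamma_{1}), rho(\gamma_{2}), rho(\gamma_{3}) form a trace-orthogonal basis of the 2x2 complex matrices (tr(X Y) = 2 if X = Y, else 0), so M = m0*1 + m1*rho(\gamma_{1}) + m2*rho(\gamma_{2}) + m3*rho(\gamma_{3}) with m0 = tr(M)/2 = 0, m1 = tr(M rho(\gamma_{1}))/2 = 0, m2 = tr(M rho(\gamma_{2}))/2 = \frac{3}{4} - \frac{5 i}{2}, m3 = tr(M rho(\gamma_{3}))/2 = \frac{7}{4}.
Multiplying table entries, the bivector images are rho(\gamma_{12}) = i*rho(\gamma_{3}), rho(\gamma_{13}) = -i*rho(\gamma_{2}), rho(\gamma_{23}) = i*rho(\gamma_{1}); with real blade coefficients the real parts of m0..m3 are the coefficients of 1, \gamma_{1}, \gamma_{2}, \gamma_{3} and the imaginary parts give the bivectors (\gamma_{23}: Im m1, \gamma_{13}: -Im m2, \gamma_{12}: Im m3).
Answer: \frac{3}{4} \gamma_{2} + \frac{7}{4} \gamma_{3} + \frac{5}{2} \gamma_{13}


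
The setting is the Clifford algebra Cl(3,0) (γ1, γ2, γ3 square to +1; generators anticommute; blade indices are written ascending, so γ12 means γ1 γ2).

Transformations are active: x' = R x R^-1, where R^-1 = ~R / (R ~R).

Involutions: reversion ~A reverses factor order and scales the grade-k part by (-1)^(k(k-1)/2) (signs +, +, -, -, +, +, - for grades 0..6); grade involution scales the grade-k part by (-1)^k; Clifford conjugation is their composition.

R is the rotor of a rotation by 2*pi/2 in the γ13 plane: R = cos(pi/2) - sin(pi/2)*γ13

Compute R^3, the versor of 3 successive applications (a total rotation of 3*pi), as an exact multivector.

The rotor phase is half the rotation angle and phases add under composition, so 3 steps in the γ13 plane accumulate phase 3*(pi/2) = 3*pi/2: R^3 = cos(3*pi/2) - sin(3*pi/2)*γ13.
cos(3*pi/2) = 0 and sin(3*pi/2) = -1, so R^3 = γ13. The net rotation is 1*pi (after discarding 1 full turn, each of which contributes a factor -1 to the rotor); the rotor keeps the half-angle phase exactly.
Answer: γ13


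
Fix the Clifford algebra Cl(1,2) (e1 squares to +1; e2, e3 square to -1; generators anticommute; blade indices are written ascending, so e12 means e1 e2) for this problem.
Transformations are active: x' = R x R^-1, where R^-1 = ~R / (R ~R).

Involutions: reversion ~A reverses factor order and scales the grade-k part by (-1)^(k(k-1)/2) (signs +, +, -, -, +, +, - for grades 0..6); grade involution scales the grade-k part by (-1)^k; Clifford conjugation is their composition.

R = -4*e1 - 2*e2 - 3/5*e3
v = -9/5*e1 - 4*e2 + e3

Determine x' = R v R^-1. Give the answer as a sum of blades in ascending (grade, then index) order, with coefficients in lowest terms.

~R = -4*e1 - 2*e2 - 3/5*e3, and R ~R = 291/25, so R^-1 = ~R / (291/25).
R v = -1/5 + 62/5*e12 - 127/25*e13 - 22/5*e23
Answer: 2819/1455*e1 + 1184/291*e2 - 95/97*e3


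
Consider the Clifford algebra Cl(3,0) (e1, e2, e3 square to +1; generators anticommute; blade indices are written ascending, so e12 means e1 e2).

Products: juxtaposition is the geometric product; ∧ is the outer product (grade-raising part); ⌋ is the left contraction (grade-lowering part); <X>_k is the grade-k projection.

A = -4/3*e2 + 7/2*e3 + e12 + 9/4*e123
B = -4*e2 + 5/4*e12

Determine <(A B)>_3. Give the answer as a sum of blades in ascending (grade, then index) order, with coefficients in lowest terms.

step 1: 49/12 - 7/3*e1 - 45/16*e3 + 9*e13 + 14*e23 + 35/8*e123
step 2: 35/8*e123
Answer: 35/8*e123


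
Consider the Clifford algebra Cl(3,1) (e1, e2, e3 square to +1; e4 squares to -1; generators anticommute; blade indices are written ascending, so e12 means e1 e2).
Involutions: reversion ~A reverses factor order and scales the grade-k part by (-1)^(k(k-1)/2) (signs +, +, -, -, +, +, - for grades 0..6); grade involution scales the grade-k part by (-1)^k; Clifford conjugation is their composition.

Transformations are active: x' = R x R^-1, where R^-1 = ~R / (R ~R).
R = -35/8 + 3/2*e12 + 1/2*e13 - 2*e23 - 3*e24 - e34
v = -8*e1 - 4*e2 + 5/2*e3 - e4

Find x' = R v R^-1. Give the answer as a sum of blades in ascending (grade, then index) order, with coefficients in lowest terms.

~R = -35/8 - 3/2*e12 - 1/2*e13 + 2*e23 + 3*e24 + e34, and R ~R = 1001/64, so R^-1 = ~R / (1001/64).
R v = 121/4*e1 + 43/2*e2 - 255/16*e3 - 41/8*e4 + 87/4*e123 + 45/2*e124 + 15/2*e134 + 27/2*e234
Answer: -700/143*e1 - 100/13*e2 + 119/22*e3 + 745/143*e4


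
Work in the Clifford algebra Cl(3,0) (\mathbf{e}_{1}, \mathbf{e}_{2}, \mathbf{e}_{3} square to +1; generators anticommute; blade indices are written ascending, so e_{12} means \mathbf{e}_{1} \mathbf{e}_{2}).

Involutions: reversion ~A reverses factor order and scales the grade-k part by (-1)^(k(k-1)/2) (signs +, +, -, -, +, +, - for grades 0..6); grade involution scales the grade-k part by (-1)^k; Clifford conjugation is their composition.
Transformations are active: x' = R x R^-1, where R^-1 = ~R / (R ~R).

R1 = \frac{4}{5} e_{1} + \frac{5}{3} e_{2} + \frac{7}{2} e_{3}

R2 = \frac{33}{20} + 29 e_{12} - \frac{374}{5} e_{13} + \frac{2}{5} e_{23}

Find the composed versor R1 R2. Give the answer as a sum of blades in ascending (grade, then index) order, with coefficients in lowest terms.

Distribute over the terms of R1 (each basis-blade product reordered to ascending indices, repeated generators contracted through their squares):
(\frac{4}{5} e_{1}) R2 = \frac{33}{25} e_{1} + \frac{116}{5} e_{2} - \frac{1496}{25} e_{3} + \frac{8}{25} e_{123}
(\frac{5}{3} e_{2}) R2 = -\frac{145}{3} e_{1} + \frac{11}{4} e_{2} + \frac{2}{3} e_{3} + \frac{374}{3} e_{123}
(\frac{7}{2} e_{3}) R2 = \frac{1309}{5} e_{1} - \frac{7}{5} e_{2} + \frac{231}{40} e_{3} + \frac{203}{2} e_{123}
Summing the partial products and collecting blades:
Answer: \frac{16109}{75} e_{1} + \frac{491}{20} e_{2} - \frac{32039}{600} e_{3} + \frac{33973}{150} e_{123}


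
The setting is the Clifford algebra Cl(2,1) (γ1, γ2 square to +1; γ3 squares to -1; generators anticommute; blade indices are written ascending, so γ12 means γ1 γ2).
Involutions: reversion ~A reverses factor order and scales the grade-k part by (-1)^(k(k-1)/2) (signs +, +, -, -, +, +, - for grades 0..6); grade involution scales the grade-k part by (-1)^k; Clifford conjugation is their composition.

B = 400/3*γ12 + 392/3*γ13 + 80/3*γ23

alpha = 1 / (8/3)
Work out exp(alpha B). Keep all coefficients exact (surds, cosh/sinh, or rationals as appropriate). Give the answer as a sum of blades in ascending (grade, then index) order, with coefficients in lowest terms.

B^2 term by term: the squares give (400/3)^2*(γ12)^2 + (392/3)^2*(γ13)^2 + (80/3)^2*(γ23)^2 = 160000/9*(-1) + 153664/9*(+1) + 6400/9*(+1) = 64/9 (each basis 2-blade squares to minus the product of its generators' squares); cross terms between blades sharing an index anticommute and cancel. So B^2 = 64/9.
B^2 = 64/9 — the positive square puts this in the hyperbolic regime; l = 8/3, alpha*l = 1, so exp(alpha B) = cosh(1) + (sinh(1)/(8/3))*B = cosh(1) + (3*sinh(1)/8)*B.
Answer: cosh(1) + 50*sinh(1)*γ12 + 49*sinh(1)*γ13 + 10*sinh(1)*γ23


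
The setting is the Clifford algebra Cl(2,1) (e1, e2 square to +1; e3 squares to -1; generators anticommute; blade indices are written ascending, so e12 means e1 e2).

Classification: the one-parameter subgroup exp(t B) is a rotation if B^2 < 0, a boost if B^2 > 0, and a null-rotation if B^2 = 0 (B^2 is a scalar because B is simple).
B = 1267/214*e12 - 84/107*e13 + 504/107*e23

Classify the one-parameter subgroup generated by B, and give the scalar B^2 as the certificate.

B^2 term by term: the squares give (1267/214)^2*(e12)^2 + (-84/107)^2*(e13)^2 + (504/107)^2*(e23)^2 = 1605289/45796*(-1) + 7056/11449*(+1) + 254016/11449*(+1) = -49/4 (each basis 2-blade squares to minus the product of its generators' squares); cross terms between blades sharing an index anticommute and cancel. So B^2 = -49/4.
Answer: rotation, certificate B^2 = -49/4. Because -49/4 is invariant under every versor sandwich, the classification follows from its sign alone.


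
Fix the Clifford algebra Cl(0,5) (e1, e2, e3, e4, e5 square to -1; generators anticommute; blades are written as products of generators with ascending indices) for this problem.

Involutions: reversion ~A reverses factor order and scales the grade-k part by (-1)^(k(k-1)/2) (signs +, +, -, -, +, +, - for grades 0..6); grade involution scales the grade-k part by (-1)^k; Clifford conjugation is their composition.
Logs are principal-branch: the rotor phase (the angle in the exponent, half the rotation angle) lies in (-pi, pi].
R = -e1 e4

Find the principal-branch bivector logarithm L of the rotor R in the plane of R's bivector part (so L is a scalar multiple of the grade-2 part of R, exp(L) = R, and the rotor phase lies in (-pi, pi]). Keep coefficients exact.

The scalar part of R is 0, which pins the rotor phase on the principal branch; dividing the bivector part by the sine of that phase recovers the unit plane, and L is the phase times that plane.
Concretely: cos(phase) = 0 gives phase = ±pi/2, and since phase/sin(phase) is even the sign is immaterial: L = (phase/sin(phase)) * <R>_2 = (pi/2) * <R>_2.
Answer: -pi/2*e1 e4


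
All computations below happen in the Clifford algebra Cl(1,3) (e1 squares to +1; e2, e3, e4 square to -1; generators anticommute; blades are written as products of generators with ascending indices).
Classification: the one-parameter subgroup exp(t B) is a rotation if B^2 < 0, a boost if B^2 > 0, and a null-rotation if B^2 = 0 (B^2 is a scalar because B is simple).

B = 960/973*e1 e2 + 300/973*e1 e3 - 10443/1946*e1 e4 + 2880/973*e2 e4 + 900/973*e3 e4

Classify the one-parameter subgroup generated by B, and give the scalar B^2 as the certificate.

B^2 term by term: the squares give (960/973)^2*(e1 e2)^2 + (300/973)^2*(e1 e3)^2 + (-10443/1946)^2*(e1 e4)^2 + (2880/973)^2*(e2 e4)^2 + (900/973)^2*(e3 e4)^2 = 921600/946729*(+1) + 90000/946729*(+1) + 109056249/3786916*(+1) + 8294400/946729*(-1) + 810000/946729*(-1) = 81/4 (each basis 2-blade squares to minus the product of its generators' squares); cross terms between blades sharing an index anticommute and cancel; the commuting (index-disjoint) pairs give grade-4 terms 2*c*c'*(blade product), which cancel blade by blade — e1 e2 e3 e4: 1728000/946729 - 1728000/946729 = 0 — confirming B is simple. So B^2 = 81/4.
Answer: boost, certificate B^2 = 81/4. The class reads off the invariant scalar 81/4 directly.


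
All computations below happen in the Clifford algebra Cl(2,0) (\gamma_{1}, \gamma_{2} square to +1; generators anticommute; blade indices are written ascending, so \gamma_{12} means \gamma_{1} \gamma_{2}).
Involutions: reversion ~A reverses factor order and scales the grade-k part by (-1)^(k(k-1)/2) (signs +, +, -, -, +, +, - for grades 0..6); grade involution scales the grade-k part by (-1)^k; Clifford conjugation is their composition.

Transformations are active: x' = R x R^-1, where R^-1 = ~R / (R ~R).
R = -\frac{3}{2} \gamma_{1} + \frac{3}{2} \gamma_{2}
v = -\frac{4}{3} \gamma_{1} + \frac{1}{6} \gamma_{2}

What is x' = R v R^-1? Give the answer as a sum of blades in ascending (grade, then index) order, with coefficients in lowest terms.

~R = -\frac{3}{2} \gamma_{1} + \frac{3}{2} \gamma_{2}, and R ~R = \frac{9}{2}, so R^-1 = ~R / (\frac{9}{2}).
R v = \frac{9}{4} + \frac{7}{4} \gamma_{12}
Answer: -\frac{1}{6} \gamma_{1} + \frac{4}{3} \gamma_{2}


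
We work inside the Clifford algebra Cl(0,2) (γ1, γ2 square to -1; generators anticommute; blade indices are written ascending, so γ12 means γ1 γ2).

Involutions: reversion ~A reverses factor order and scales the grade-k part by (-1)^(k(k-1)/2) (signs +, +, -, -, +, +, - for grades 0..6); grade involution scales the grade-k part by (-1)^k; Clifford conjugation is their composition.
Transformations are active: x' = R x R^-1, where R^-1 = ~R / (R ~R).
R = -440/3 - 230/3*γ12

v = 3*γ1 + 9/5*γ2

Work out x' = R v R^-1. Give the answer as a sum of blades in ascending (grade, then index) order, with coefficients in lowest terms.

~R = -440/3 + 230/3*γ12, and R ~R = 246500/9, so R^-1 = ~R / (246500/9).
R v = -302*γ1 - 494*γ2
Answer: 2889/12325*γ1 + 43023/12325*γ2


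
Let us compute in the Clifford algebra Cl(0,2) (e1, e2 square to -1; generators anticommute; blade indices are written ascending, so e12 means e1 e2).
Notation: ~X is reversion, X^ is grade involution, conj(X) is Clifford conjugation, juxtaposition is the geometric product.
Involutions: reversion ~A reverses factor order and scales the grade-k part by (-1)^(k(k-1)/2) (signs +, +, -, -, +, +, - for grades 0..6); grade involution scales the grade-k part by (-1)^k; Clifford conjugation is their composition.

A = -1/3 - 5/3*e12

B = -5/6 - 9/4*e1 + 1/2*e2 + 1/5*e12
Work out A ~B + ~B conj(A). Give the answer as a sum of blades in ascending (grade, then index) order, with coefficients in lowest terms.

first term: -1/18 + 19/12*e1 + 43/12*e2 + 131/90*e12
second term: 11/18 + 19/12*e1 + 43/12*e2 - 119/90*e12
Answer: 5/9 + 19/6*e1 + 43/6*e2 + 2/15*e12


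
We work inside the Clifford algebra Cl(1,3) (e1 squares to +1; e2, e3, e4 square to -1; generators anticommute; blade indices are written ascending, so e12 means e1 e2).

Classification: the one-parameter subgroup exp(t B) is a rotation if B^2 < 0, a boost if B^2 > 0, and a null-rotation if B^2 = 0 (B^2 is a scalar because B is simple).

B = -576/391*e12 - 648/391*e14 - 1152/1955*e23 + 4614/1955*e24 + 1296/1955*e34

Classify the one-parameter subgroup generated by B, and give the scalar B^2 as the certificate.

B^2 term by term: the squares give (-576/391)^2*(e12)^2 + (-648/391)^2*(e14)^2 + (-1152/1955)^2*(e23)^2 + (4614/1955)^2*(e24)^2 + (1296/1955)^2*(e34)^2 = 331776/152881*(+1) + 419904/152881*(+1) + 1327104/3822025*(-1) + 21288996/3822025*(-1) + 1679616/3822025*(-1) = -36/25 (each basis 2-blade squares to minus the product of its generators' squares); cross terms between blades sharing an index anticommute and cancel; the commuting (index-disjoint) pairs give grade-4 terms 2*c*c'*(blade product), which cancel blade by blade — e1234: -1492992/764405 + 1492992/764405 = 0 — confirming B is simple. So B^2 = -36/25.
Answer: rotation, certificate B^2 = -36/25. One invariant decides it: the square -36/25 survives every conjugation, and its sign is exactly the classification.


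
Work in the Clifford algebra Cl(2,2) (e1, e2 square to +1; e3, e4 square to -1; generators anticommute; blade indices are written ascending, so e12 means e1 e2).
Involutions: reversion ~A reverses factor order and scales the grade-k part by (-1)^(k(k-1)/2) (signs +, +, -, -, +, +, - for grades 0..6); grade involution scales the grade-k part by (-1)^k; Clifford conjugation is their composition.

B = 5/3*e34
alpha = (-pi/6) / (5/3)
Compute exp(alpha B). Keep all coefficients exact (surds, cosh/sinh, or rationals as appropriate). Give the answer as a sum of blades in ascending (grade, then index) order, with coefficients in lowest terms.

B^2 = (5/3)^2*(e34)^2 = 25/9*(-1) = -25/9 (a basis 2-blade squares to minus the product of its generators' squares).
B^2 = -25/9 — since the square is negative, the closed form is circular: l = 5/3, alpha*l = -pi/6, so exp(alpha B) = cos(-pi/6) + (sin(-pi/6)/(5/3))*B = sqrt(3)/2 + (-3/10)*B.
Answer: sqrt(3)/2 - 1/2*e34


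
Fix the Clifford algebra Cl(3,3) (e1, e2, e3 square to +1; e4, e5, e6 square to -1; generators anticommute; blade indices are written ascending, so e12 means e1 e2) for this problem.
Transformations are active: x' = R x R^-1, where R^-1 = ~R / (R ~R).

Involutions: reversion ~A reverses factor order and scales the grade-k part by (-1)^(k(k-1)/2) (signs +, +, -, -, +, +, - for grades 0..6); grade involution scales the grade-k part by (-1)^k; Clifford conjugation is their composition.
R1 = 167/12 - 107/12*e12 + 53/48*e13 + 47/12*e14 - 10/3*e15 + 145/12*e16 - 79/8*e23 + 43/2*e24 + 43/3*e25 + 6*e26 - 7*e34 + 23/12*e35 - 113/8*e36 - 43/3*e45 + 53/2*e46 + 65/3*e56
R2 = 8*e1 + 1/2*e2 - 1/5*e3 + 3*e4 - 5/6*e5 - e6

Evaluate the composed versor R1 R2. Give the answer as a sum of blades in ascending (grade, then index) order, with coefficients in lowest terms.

Distribute over the terms of R2 (each basis-blade product reordered to ascending indices, repeated generators contracted through their squares):
R1 (8*e1) = 334/3*e1 + 214/3*e2 - 53/6*e3 - 94/3*e4 + 80/3*e5 - 290/3*e6 - 79*e123 + 172*e124 + 344/3*e125 + 48*e126 - 56*e134 + 46/3*e135 - 113*e136 - 344/3*e145 + 212*e146 + 520/3*e156
R1 (1/2*e2) = -107/24*e1 + 167/24*e2 + 79/16*e3 - 43/4*e4 - 43/6*e5 - 3*e6 - 53/96*e123 - 47/24*e124 + 5/3*e125 - 145/24*e126 - 7/2*e234 + 23/24*e235 - 113/16*e236 - 43/6*e245 + 53/4*e246 + 65/6*e256
R1 (-1/5*e3) = -53/240*e1 + 79/40*e2 - 167/60*e3 - 7/5*e4 + 23/60*e5 - 113/40*e6 + 107/60*e123 + 47/60*e134 - 2/3*e135 + 29/12*e136 + 43/10*e234 + 43/15*e235 + 6/5*e236 + 43/15*e345 - 53/10*e346 - 13/3*e356
R1 (3*e4) = -47/4*e1 - 129/2*e2 + 21*e3 + 167/4*e4 - 43*e5 + 159/2*e6 - 107/4*e124 + 53/16*e134 + 10*e145 - 145/4*e146 - 237/8*e234 - 43*e245 - 18*e246 - 23/4*e345 + 339/8*e346 + 65*e456
R1 (-5/6*e5) = -25/9*e1 + 215/18*e2 + 115/72*e3 - 215/18*e4 - 835/72*e5 - 325/18*e6 + 535/72*e125 - 265/288*e135 - 235/72*e145 + 725/72*e156 + 395/48*e235 - 215/12*e245 + 5*e256 + 35/6*e345 - 565/48*e356 + 265/12*e456
R1 (-e6) = 145/12*e1 + 6*e2 - 113/8*e3 + 53/2*e4 + 65/3*e5 - 167/12*e6 + 107/12*e126 - 53/48*e136 - 47/12*e146 + 10/3*e156 + 79/8*e236 - 43/2*e246 - 43/3*e256 + 7*e346 - 23/12*e356 + 43/3*e456
Summing the partial products and collecting blades:
Answer: 75031/720*e1 + 1517/45*e2 + 1291/720*e3 + 577/45*e4 - 4697/360*e5 - 19787/360*e6 - 12443/160*e123 + 3439/24*e124 + 8911/72*e125 + 407/8*e126 - 12457/240*e134 + 3959/288*e135 - 1787/16*e136 - 7771/72*e145 + 1031/6*e146 + 13445/72*e156 - 1153/40*e234 + 2893/240*e235 + 321/80*e236 - 817/12*e245 - 105/4*e246 + 3/2*e256 + 59/20*e345 + 1763/40*e346 - 865/48*e356 + 1217/12*e456


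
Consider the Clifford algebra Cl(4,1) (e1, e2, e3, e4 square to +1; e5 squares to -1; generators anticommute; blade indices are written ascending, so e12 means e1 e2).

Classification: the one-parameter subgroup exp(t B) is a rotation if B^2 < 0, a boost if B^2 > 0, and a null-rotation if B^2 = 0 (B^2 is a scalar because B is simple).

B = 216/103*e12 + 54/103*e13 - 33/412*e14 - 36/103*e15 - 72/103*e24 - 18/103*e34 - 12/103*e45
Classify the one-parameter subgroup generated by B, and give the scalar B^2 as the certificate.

B^2 term by term: the squares give (216/103)^2*(e12)^2 + (54/103)^2*(e13)^2 + (-33/412)^2*(e14)^2 + (-36/103)^2*(e15)^2 + (-72/103)^2*(e24)^2 + (-18/103)^2*(e34)^2 + (-12/103)^2*(e45)^2 = 46656/10609*(-1) + 2916/10609*(-1) + 1089/169744*(-1) + 1296/10609*(+1) + 5184/10609*(-1) + 324/10609*(-1) + 144/10609*(+1) = -81/16 (each basis 2-blade squares to minus the product of its generators' squares); cross terms between blades sharing an index anticommute and cancel; the commuting (index-disjoint) pairs give grade-4 terms 2*c*c'*(blade product), which cancel blade by blade — e1234: -7776/10609 + 7776/10609 = 0; e1245: -5184/10609 + 5184/10609 = 0; e1345: -1296/10609 + 1296/10609 = 0 — confirming B is simple. So B^2 = -81/16.
Answer: rotation, certificate B^2 = -81/16. Why this suffices: the scalar -81/16 survives any versor conjugation, so its sign alone determines the class however B is presented.


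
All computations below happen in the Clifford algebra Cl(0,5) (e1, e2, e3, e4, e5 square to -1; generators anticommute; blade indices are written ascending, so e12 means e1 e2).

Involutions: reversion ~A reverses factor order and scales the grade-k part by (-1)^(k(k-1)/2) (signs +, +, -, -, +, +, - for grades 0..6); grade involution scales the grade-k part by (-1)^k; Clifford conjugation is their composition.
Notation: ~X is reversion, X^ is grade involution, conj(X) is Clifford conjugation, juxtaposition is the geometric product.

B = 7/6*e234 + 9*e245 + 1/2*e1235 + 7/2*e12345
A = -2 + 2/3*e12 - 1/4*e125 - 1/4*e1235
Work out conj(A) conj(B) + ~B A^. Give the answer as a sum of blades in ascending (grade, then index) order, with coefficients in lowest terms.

first term: -1/8 + 1/8*e3 - 7/8*e4 - 9/4*e14 + 7/8*e34 + 1/3*e35 + 109/36*e134 + 137/24*e145 - 7/3*e234 - 18*e245 - 7/3*e345 - e1235 - 7/24*e1345 + 7*e12345
second term: -1/8 + 1/8*e3 + 7/8*e4 + 9/4*e14 + 7/8*e34 - 1/3*e35 - 109/36*e134 - 137/24*e145 + 7/3*e234 + 18*e245 - 7/3*e345 - e1235 - 7/24*e1345 - 7*e12345
Answer: -1/4 + 1/4*e3 + 7/4*e34 - 14/3*e345 - 2*e1235 - 7/12*e1345


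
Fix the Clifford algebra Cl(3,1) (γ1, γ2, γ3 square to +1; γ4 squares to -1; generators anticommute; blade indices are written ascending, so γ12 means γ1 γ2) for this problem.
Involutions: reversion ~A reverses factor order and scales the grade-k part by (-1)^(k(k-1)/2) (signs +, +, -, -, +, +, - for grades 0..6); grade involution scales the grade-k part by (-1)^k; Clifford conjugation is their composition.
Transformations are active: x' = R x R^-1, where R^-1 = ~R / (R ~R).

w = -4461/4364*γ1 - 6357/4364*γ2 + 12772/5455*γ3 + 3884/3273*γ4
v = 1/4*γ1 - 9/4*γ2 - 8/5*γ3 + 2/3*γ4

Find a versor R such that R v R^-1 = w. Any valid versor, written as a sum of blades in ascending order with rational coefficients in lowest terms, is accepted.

Since q(v) = q(w) = 13033/1800, the sum R = v + w = -1685/2182*γ1 - 4044/1091*γ2 + 4044/5455*γ3 + 2022/1091*γ4 does the job whenever invertible.
Answer: -1685/2182*γ1 - 4044/1091*γ2 + 4044/5455*γ3 + 2022/1091*γ4


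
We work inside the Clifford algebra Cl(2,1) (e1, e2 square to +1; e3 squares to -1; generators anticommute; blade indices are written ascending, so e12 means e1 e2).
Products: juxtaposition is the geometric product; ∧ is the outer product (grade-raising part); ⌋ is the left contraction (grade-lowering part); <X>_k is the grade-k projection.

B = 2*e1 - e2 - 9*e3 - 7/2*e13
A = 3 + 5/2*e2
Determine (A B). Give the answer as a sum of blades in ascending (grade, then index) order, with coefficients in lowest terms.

step 1: -5/2 + 6*e1 - 3*e2 - 27*e3 - 5*e12 - 21/2*e13 - 45/2*e23 + 35/4*e123
Answer: -5/2 + 6*e1 - 3*e2 - 27*e3 - 5*e12 - 21/2*e13 - 45/2*e23 + 35/4*e123


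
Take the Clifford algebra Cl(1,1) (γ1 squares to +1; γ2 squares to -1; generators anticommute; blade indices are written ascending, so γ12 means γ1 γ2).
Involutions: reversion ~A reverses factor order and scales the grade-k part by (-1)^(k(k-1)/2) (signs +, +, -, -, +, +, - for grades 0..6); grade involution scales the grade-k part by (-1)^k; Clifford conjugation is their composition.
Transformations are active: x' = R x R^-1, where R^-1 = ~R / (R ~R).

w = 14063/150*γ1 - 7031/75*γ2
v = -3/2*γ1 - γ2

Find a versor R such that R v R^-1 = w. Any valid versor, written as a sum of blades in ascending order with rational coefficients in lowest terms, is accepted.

Take R = v + w = 6919/75*γ1 - 7106/75*γ2. Because q(v) = q(w) = 5/4, conjugation by R sends v exactly to w.
Answer: 6919/75*γ1 - 7106/75*γ2


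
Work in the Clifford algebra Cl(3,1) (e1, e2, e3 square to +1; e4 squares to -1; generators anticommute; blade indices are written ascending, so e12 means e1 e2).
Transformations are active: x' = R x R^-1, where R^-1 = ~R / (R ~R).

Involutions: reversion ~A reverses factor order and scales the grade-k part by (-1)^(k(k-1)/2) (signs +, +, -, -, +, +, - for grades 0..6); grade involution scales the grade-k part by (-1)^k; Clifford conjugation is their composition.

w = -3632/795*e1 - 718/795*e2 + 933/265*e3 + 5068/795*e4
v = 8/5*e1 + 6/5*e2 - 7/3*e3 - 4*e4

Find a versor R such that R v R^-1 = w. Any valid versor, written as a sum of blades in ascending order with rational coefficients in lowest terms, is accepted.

Reasoning: v^2 = w^2 = -59/9 since conjugation preserves the quadratic form; R = v + w = -472/159*e1 + 236/795*e2 + 944/795*e3 + 1888/795*e4 is then valid when invertible, keeping its own part and reversing (v - w)/2.
Answer: -472/159*e1 + 236/795*e2 + 944/795*e3 + 1888/795*e4


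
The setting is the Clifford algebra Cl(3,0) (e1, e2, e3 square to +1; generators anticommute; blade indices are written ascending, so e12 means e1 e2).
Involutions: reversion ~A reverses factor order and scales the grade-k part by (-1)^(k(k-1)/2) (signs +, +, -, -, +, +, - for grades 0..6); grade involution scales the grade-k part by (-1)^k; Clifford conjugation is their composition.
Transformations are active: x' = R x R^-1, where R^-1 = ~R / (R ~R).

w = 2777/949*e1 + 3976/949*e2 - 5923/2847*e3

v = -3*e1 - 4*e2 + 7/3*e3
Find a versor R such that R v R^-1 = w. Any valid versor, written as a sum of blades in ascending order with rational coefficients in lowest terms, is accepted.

Take R = v + w = -70/949*e1 + 180/949*e2 + 240/949*e3. Because q(v) = q(w) = 274/9, conjugation by R sends v exactly to w.
Answer: -70/949*e1 + 180/949*e2 + 240/949*e3


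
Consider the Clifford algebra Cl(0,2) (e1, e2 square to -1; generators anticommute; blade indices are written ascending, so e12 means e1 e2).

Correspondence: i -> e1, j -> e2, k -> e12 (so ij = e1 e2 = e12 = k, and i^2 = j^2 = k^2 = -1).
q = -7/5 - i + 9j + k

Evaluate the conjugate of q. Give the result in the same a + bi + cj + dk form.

In blades: q = -7/5 - e1 + 9*e2 + e12.
Conjugation here is Clifford conjugation: the scalar is fixed and the grade-1 and grade-2 blades all flip sign, giving -7/5 + e1 - 9*e2 - e12; translating back:
Answer: -7/5 + i - 9j - k


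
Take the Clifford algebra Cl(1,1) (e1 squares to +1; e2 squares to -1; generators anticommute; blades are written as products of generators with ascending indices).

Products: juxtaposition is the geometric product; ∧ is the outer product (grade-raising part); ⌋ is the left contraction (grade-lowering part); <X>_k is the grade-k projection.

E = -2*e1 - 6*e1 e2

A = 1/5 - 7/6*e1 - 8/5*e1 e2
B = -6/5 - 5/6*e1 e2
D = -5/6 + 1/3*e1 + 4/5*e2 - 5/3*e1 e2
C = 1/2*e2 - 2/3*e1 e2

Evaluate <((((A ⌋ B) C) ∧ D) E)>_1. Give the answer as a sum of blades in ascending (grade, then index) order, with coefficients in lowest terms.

step 1: 82/75 + 35/36*e2 - 1/6*e1 e2
step 2: -3/8 - 61/108*e1 + 41/75*e2 - 164/225*e1 e2
step 3: 5/16 + 28/81*e1 - 34/45*e2 + 359/600*e1 e2
step 4: -34679/8100 + 469/120*e1 - 2369/2700*e2 - 1219/360*e1 e2
step 5: 469/120*e1 - 2369/2700*e2
Answer: 469/120*e1 - 2369/2700*e2


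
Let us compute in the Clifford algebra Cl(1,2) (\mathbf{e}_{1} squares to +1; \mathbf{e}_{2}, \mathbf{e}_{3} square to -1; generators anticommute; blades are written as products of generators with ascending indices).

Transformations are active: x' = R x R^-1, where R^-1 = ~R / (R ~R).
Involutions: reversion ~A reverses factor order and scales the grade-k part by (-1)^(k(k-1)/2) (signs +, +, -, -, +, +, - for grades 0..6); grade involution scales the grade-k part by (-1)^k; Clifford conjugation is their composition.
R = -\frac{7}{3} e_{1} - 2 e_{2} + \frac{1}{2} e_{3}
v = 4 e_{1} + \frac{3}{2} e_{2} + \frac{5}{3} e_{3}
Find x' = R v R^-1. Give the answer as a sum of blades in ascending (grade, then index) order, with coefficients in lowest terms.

~R = -\frac{7}{3} e_{1} - 2 e_{2} + \frac{1}{2} e_{3}, and R ~R = \frac{43}{36}, so R^-1 = ~R / (\frac{43}{36}).
R v = -\frac{43}{6} + \frac{9}{2} e_{1} e_{2} - \frac{53}{9} e_{1} e_{3} - \frac{49}{12} e_{2} e_{3}
Answer: 24 e_{1} + \frac{45}{2} e_{2} - \frac{23}{3} e_{3}


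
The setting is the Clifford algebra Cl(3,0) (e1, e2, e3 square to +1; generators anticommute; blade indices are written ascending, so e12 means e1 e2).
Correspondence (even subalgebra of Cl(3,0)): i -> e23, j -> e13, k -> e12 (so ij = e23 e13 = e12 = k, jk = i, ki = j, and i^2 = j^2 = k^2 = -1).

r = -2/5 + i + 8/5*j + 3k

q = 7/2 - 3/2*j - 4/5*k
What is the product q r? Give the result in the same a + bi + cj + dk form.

In blades: q = 7/2 - 4/5*e12 - 3/2*e13, r = -2/5 + 3*e12 + 8/5*e13 + e23.
Distribute q over r term by term (generator squares from the signature, products reordered to ascending indices): (7/2)*r = -7/5 + 21/2*e12 + 28/5*e13 + 7/2*e23; (-4/5*e12)*r = 12/5 + 8/25*e12 - 4/5*e13 + 32/25*e23; (-3/2*e13)*r = 12/5 + 3/2*e12 + 3/5*e13 - 9/2*e23.
Sum: 17/5 + 308/25*e12 + 27/5*e13 + 7/25*e23; translating back through the correspondence:
Answer: 17/5 + 7/25*i + 27/5*j + 308/25*k


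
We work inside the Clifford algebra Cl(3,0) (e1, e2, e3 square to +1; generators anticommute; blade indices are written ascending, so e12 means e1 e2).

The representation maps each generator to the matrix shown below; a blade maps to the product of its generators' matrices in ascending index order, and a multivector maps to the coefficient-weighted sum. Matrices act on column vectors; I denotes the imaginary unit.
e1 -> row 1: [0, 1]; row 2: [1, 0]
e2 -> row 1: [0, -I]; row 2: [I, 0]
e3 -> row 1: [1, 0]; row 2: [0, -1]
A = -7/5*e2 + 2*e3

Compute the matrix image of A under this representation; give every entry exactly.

M = (-7/5)*rho(e2) + (2)*rho(e3), summed entrywise:
Answer: row 1: [2, 7*I/5]; row 2: [-7*I/5, -2]


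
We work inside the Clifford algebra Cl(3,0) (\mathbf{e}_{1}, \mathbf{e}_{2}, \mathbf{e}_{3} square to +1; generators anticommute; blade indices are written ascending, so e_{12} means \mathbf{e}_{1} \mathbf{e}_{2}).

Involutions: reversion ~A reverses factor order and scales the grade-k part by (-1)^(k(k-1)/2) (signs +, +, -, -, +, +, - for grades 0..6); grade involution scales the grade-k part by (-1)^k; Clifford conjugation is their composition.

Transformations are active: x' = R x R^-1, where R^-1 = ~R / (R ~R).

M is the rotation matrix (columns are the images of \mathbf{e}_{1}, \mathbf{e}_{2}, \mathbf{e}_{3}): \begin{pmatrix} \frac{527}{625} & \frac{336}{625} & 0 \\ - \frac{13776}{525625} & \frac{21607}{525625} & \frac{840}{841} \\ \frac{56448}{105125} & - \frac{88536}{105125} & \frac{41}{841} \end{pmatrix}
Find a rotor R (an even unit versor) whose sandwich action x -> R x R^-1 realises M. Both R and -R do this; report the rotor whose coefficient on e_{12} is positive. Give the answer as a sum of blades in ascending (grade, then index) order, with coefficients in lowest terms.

Method: write R = a + b12*e_{12} + b13*e_{13} + b23*e_{23} with a^2 + b12^2 + b13^2 + b23^2 = 1 (so R^-1 = ~R). Expanding the columns R e_j ~R gives tr M = 4a^2 - 1 and, from the antisymmetric part, M21 - M12 = -4a*b12, M13 - M31 = 4a*b13, M32 - M23 = -4a*b23.
Here tr M = \frac{490439}{525625}, so a^2 = (1 + tr M)/4 = \frac{254016}{525625} and a = ±\frac{504}{725}. Taking a = \frac{504}{725}: M21 - M12 = -\frac{296352}{525625}, M13 - M31 = -\frac{56448}{105125}, M32 - M23 = -\frac{193536}{105125}, giving b12 = \frac{147}{725}, b13 = -\frac{28}{145}, b23 = \frac{96}{145}, i.e. R = \frac{504}{725} + \frac{147}{725} e_{12} - \frac{28}{145} e_{13} + \frac{96}{145} e_{23}.
Its e_{12} coefficient is already positive.
Answer: \frac{504}{725} + \frac{147}{725} e_{12} - \frac{28}{145} e_{13} + \frac{96}{145} e_{23}. Why the constraint matters: R and -R act identically through the sandwich — M has trace \frac{490439}{525625} either way — so only the sign condition on e_{12} picks one of the two preimages.


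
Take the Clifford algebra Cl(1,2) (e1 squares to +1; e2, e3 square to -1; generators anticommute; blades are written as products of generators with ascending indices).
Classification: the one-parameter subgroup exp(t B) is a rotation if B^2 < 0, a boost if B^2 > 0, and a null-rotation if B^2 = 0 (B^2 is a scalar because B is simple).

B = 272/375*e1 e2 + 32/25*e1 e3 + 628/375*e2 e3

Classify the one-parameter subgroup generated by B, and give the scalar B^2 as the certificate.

B^2 term by term: the squares give (272/375)^2*(e1 e2)^2 + (32/25)^2*(e1 e3)^2 + (628/375)^2*(e2 e3)^2 = 73984/140625*(+1) + 1024/625*(+1) + 394384/140625*(-1) = -16/25 (each basis 2-blade squares to minus the product of its generators' squares); cross terms between blades sharing an index anticommute and cancel. So B^2 = -16/25.
Answer: rotation, certificate B^2 = -16/25. The scalar -16/25 is the complete invariant here: its sign names the subgroup type.


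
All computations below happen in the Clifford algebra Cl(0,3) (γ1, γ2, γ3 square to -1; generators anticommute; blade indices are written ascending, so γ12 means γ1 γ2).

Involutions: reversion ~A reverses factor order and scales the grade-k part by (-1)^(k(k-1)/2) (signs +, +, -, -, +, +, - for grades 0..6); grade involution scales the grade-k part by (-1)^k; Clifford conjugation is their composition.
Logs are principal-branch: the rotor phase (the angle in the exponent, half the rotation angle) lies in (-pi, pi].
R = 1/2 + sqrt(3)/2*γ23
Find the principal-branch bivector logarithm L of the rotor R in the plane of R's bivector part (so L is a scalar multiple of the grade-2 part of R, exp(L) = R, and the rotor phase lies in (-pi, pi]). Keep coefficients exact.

The scalar part of R is 1/2, which pins the rotor phase on the principal branch; dividing the bivector part by the sine of that phase recovers the unit plane, and L is the phase times that plane.
Concretely: cos(phase) = 1/2 gives phase = ±pi/3, and since phase/sin(phase) is even the sign is immaterial: L = (phase/sin(phase)) * <R>_2 = (2*sqrt(3)*pi/9) * <R>_2.
Answer: pi/3*γ23


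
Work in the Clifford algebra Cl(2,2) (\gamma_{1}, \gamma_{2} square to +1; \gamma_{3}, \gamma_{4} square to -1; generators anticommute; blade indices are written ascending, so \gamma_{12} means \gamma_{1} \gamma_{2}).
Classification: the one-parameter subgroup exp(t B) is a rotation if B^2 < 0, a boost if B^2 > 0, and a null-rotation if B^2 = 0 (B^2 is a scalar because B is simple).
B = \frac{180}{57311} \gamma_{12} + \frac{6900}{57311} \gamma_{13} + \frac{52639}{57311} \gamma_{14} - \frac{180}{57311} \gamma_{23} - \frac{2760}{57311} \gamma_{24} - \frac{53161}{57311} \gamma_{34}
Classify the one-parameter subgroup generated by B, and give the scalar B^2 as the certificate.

B^2 term by term: the squares give (\frac{180}{57311})^2*(\gamma_{12})^2 + (\frac{6900}{57311})^2*(\gamma_{13})^2 + (\frac{52639}{57311})^2*(\gamma_{14})^2 + (-\frac{180}{57311})^2*(\gamma_{23})^2 + (-\frac{2760}{57311})^2*(\gamma_{24})^2 + (-\frac{53161}{57311})^2*(\gamma_{34})^2 = \frac{32400}{3284550721}*(-1) + \frac{47610000}{3284550721}*(+1) + \frac{2770864321}{3284550721}*(+1) + \frac{32400}{3284550721}*(+1) + \frac{7617600}{3284550721}*(+1) + \frac{2826091921}{3284550721}*(-1) = 0 (each basis 2-blade squares to minus the product of its generators' squares); cross terms between blades sharing an index anticommute and cancel; the commuting (index-disjoint) pairs give grade-4 terms 2*c*c'*(blade product), which cancel blade by blade — \gamma_{1234}: -\frac{19137960}{3284550721} + \frac{38088000}{3284550721} - \frac{18950040}{3284550721} = 0 — confirming B is simple. So B^2 = 0.
Answer: null-rotation, certificate B^2 = 0. The class reads off the invariant scalar 0 directly.


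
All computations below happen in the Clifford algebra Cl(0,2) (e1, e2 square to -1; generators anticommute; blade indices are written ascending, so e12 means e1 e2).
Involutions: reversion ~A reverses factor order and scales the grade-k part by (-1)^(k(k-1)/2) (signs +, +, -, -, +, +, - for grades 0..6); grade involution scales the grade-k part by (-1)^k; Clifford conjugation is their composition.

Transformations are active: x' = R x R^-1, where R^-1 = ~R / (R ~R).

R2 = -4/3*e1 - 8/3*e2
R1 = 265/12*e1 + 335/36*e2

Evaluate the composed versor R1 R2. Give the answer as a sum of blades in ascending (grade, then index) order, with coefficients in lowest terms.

Distribute over the terms of R1 (each basis-blade product reordered to ascending indices, repeated generators contracted through their squares):
(265/12*e1) R2 = 265/9 - 530/9*e12
(335/36*e2) R2 = 670/27 + 335/27*e12
Summing the partial products and collecting blades:
Answer: 1465/27 - 1255/27*e12


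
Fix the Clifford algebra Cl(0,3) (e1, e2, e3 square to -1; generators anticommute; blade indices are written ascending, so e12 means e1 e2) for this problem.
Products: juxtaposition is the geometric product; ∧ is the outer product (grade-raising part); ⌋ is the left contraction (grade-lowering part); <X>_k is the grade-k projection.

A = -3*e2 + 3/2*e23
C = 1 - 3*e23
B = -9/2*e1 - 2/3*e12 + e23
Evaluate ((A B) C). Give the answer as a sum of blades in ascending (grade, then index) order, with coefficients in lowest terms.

step 1: -3/2 + 2*e1 + 3*e3 - 27/2*e12 - e13 - 27/4*e123
step 2: -3/2 - 73/4*e1 - 9*e2 + 3*e3 - 21/2*e12 - 83/2*e13 + 9/2*e23 - 51/4*e123
Answer: -3/2 - 73/4*e1 - 9*e2 + 3*e3 - 21/2*e12 - 83/2*e13 + 9/2*e23 - 51/4*e123


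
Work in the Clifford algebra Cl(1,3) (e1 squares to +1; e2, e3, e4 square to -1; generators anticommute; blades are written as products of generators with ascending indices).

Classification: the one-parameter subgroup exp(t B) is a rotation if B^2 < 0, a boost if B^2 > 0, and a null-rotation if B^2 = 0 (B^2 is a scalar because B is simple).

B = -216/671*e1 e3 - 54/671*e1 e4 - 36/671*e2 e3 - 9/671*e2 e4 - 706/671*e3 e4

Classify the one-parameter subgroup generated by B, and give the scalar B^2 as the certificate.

B^2 term by term: the squares give (-216/671)^2*(e1 e3)^2 + (-54/671)^2*(e1 e4)^2 + (-36/671)^2*(e2 e3)^2 + (-9/671)^2*(e2 e4)^2 + (-706/671)^2*(e3 e4)^2 = 46656/450241*(+1) + 2916/450241*(+1) + 1296/450241*(-1) + 81/450241*(-1) + 498436/450241*(-1) = -1 (each basis 2-blade squares to minus the product of its generators' squares); cross terms between blades sharing an index anticommute and cancel; the commuting (index-disjoint) pairs give grade-4 terms 2*c*c'*(blade product), which cancel blade by blade — e1 e2 e3 e4: -3888/450241 + 3888/450241 = 0 — confirming B is simple. So B^2 = -1.
Answer: rotation, certificate B^2 = -1. Check the certificate: B^2 = -1, and that sign is decisive whatever form B takes.


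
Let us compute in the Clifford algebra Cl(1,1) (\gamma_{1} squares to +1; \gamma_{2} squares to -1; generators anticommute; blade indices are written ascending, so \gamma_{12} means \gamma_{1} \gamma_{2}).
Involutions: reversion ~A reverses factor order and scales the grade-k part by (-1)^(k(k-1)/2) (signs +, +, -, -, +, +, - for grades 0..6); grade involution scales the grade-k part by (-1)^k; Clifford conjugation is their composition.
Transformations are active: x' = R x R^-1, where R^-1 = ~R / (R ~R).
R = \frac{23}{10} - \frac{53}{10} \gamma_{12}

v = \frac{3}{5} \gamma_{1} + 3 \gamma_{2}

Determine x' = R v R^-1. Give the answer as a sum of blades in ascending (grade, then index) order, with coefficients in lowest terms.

~R = \frac{23}{10} + \frac{53}{10} \gamma_{12}, and R ~R = -\frac{114}{5}, so R^-1 = ~R / (-\frac{114}{5}).
R v = \frac{432}{25} \gamma_{1} + \frac{252}{25} \gamma_{2}
Answer: -\frac{1941}{475} \gamma_{1} - \frac{2391}{475} \gamma_{2}
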